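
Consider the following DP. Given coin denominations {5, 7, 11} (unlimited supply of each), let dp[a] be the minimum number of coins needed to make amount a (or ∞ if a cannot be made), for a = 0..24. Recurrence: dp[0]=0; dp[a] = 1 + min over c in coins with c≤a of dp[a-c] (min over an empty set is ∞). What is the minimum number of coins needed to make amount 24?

4

 a  0  1  2  3  4  5  6  7  8  9 10 11 12 13 14 15 16 17 18 19 20 21 22 23 24
dp  0  -  -  -  -  1  -  1  -  -  2  1  2  -  2  3  2  3  2  3  4  3  2  3  4
(- denotes ∞ / unreachable)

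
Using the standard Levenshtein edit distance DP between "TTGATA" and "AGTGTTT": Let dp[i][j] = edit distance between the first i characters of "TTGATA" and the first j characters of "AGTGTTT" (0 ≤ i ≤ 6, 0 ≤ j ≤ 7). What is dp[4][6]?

   ''  A  G  T  G  T  T  T
''  0  1  2  3  4  5  6  7
 T  1  1  2  2  3  4  5  6
 T  2  2  2  2  3  3  4  5
 G  3  3  2  3  2  3  4  5
 A  4  3  3  3  3  3  4  5
 T  5  4  4  3  4  3  3  4
 A  6  5  5  4  4  4  4  4

4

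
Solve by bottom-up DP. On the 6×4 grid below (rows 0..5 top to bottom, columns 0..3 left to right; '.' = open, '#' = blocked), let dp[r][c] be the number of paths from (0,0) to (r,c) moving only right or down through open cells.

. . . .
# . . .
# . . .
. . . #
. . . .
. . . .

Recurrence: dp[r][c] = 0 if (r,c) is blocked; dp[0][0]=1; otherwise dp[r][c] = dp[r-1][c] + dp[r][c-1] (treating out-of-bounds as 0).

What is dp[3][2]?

4

r\c   0   1   2   3
  0   1   1   1   1
  1   0   1   2   3
  2   0   1   3   6
  3   0   1   4   0
  4   0   1   5   5
  5   0   1   6  11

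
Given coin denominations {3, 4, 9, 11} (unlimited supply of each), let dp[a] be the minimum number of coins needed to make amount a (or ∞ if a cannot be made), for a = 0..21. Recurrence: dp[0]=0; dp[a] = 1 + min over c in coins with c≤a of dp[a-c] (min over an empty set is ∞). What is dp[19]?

 a  0  1  2  3  4  5  6  7  8  9 10 11 12 13 14 15 16 17 18 19 20 21
dp  0  -  -  1  1  -  2  2  2  1  3  1  2  2  2  2  3  3  2  3  2  3
(- denotes ∞ / unreachable)

3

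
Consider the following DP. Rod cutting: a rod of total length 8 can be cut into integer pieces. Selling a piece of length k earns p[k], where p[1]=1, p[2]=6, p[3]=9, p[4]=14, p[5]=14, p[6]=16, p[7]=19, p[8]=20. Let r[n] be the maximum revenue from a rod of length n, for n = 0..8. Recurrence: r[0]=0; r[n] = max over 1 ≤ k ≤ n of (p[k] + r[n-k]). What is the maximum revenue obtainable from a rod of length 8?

28

   n    0    1    2    3    4    5    6    7    8
r[n]    0    1    6    9   14   15   20   23   28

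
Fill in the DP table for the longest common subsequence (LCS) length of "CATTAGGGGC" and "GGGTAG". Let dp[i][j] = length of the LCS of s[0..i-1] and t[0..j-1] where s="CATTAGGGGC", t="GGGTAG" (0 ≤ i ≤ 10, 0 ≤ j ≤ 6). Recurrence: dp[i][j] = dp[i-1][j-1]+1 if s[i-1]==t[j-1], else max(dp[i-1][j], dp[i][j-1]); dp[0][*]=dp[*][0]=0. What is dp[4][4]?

1

   ''  G  G  G  T  A  G
''  0  0  0  0  0  0  0
 C  0  0  0  0  0  0  0
 A  0  0  0  0  0  1  1
 T  0  0  0  0  1  1  1
 T  0  0  0  0  1  1  1
 A  0  0  0  0  1  2  2
 G  0  1  1  1  1  2  3
 G  0  1  2  2  2  2  3
 G  0  1  2  3  3  3  3
 G  0  1  2  3  3  3  4
 C  0  1  2  3  3  3  4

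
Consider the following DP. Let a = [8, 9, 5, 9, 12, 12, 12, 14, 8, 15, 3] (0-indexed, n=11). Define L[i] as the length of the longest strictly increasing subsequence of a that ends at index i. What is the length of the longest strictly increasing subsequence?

5

   i    0    1    2    3    4    5    6    7    8    9   10
a[i]    8    9    5    9   12   12   12   14    8   15    3
L[i]    1    2    1    2    3    3    3    4    2    5    1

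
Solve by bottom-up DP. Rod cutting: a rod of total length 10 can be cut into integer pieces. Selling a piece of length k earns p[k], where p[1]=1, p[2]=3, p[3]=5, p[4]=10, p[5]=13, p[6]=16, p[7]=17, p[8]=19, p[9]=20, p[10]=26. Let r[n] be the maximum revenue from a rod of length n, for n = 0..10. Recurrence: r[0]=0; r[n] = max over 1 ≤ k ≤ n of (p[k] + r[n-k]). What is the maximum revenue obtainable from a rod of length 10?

26

   n    0    1    2    3    4    5    6    7    8    9   10
r[n]    0    1    3    5   10   13   16   17   20   23   26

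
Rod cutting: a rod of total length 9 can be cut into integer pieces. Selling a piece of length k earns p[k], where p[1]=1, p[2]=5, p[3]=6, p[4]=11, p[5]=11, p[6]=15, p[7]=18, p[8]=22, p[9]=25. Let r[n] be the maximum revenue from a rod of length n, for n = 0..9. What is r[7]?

18

   n    0    1    2    3    4    5    6    7    8    9
r[n]    0    1    5    6   11   12   16   18   22   25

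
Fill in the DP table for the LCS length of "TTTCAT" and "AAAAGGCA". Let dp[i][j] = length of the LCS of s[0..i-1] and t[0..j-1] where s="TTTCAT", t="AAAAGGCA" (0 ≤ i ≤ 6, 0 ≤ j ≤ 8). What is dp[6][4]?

   ''  A  A  A  A  G  G  C  A
''  0  0  0  0  0  0  0  0  0
 T  0  0  0  0  0  0  0  0  0
 T  0  0  0  0  0  0  0  0  0
 T  0  0  0  0  0  0  0  0  0
 C  0  0  0  0  0  0  0  1  1
 A  0  1  1  1  1  1  1  1  2
 T  0  1  1  1  1  1  1  1  2

1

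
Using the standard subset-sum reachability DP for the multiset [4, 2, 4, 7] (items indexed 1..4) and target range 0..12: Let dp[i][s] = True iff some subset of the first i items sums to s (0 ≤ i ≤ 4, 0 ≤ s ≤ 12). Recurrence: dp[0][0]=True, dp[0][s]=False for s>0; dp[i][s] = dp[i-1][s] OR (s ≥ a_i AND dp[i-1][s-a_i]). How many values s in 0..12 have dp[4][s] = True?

i\s   0   1   2   3   4   5   6   7   8   9  10  11  12
  0   T   F   F   F   F   F   F   F   F   F   F   F   F
  1   T   F   F   F   T   F   F   F   F   F   F   F   F
  2   T   F   T   F   T   F   T   F   F   F   F   F   F
  3   T   F   T   F   T   F   T   F   T   F   T   F   F
  4   T   F   T   F   T   F   T   T   T   T   T   T   F

9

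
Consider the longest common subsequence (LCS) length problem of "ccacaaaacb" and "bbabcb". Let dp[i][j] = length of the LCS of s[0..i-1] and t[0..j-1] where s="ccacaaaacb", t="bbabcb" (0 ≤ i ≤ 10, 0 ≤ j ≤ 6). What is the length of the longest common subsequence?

3

   ''  b  b  a  b  c  b
''  0  0  0  0  0  0  0
 c  0  0  0  0  0  1  1
 c  0  0  0  0  0  1  1
 a  0  0  0  1  1  1  1
 c  0  0  0  1  1  2  2
 a  0  0  0  1  1  2  2
 a  0  0  0  1  1  2  2
 a  0  0  0  1  1  2  2
 a  0  0  0  1  1  2  2
 c  0  0  0  1  1  2  2
 b  0  1  1  1  2  2  3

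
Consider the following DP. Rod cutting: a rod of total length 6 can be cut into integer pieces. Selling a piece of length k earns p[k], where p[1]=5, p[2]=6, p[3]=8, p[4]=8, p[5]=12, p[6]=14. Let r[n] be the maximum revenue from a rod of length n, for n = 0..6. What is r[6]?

30

   n    0    1    2    3    4    5    6
r[n]    0    5   10   15   20   25   30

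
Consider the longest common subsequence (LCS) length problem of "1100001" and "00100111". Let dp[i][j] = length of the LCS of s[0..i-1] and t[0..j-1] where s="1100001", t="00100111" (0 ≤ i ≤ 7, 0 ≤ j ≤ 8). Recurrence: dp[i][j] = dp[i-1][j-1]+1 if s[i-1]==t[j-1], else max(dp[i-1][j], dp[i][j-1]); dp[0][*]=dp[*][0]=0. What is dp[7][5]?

4

   ''  0  0  1  0  0  1  1  1
''  0  0  0  0  0  0  0  0  0
 1  0  0  0  1  1  1  1  1  1
 1  0  0  0  1  1  1  2  2  2
 0  0  1  1  1  2  2  2  2  2
 0  0  1  2  2  2  3  3  3  3
 0  0  1  2  2  3  3  3  3  3
 0  0  1  2  2  3  4  4  4  4
 1  0  1  2  3  3  4  5  5  5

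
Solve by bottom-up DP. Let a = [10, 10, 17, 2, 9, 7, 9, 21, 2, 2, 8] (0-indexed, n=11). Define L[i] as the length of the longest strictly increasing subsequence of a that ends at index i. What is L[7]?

   i    0    1    2    3    4    5    6    7    8    9   10
a[i]   10   10   17    2    9    7    9   21    2    2    8
L[i]    1    1    2    1    2    2    3    4    1    1    3

4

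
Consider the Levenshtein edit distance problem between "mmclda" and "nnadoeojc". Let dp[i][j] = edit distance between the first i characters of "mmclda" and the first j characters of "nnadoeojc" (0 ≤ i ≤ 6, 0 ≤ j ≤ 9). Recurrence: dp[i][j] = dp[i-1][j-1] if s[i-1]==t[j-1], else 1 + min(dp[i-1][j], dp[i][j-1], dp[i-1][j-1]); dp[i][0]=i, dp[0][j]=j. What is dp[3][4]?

4

   ''  n  n  a  d  o  e  o  j  c
''  0  1  2  3  4  5  6  7  8  9
 m  1  1  2  3  4  5  6  7  8  9
 m  2  2  2  3  4  5  6  7  8  9
 c  3  3  3  3  4  5  6  7  8  8
 l  4  4  4  4  4  5  6  7  8  9
 d  5  5  5  5  4  5  6  7  8  9
 a  6  6  6  5  5  5  6  7  8  9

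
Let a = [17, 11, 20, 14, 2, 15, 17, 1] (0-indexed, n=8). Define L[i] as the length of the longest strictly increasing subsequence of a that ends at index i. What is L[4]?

   i    0    1    2    3    4    5    6    7
a[i]   17   11   20   14    2   15   17    1
L[i]    1    1    2    2    1    3    4    1

1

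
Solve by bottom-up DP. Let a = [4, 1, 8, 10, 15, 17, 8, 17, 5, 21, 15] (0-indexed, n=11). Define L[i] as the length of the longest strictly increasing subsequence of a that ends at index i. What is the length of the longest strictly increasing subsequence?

   i    0    1    2    3    4    5    6    7    8    9   10
a[i]    4    1    8   10   15   17    8   17    5   21   15
L[i]    1    1    2    3    4    5    2    5    2    6    4

6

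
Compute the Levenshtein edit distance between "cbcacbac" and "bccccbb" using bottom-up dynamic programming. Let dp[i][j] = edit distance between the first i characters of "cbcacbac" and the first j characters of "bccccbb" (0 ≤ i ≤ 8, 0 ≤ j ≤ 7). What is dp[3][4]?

   ''  b  c  c  c  c  b  b
''  0  1  2  3  4  5  6  7
 c  1  1  1  2  3  4  5  6
 b  2  1  2  2  3  4  4  5
 c  3  2  1  2  2  3  4  5
 a  4  3  2  2  3  3  4  5
 c  5  4  3  2  2  3  4  5
 b  6  5  4  3  3  3  3  4
 a  7  6  5  4  4  4  4  4
 c  8  7  6  5  4  4  5  5

2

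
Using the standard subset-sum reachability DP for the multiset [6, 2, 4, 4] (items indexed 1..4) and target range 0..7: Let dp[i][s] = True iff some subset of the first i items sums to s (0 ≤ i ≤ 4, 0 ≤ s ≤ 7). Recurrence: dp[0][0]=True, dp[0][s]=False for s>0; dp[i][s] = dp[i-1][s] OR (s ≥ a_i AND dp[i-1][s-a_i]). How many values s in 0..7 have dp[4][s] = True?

i\s   0   1   2   3   4   5   6   7
  0   T   F   F   F   F   F   F   F
  1   T   F   F   F   F   F   T   F
  2   T   F   T   F   F   F   T   F
  3   T   F   T   F   T   F   T   F
  4   T   F   T   F   T   F   T   F

4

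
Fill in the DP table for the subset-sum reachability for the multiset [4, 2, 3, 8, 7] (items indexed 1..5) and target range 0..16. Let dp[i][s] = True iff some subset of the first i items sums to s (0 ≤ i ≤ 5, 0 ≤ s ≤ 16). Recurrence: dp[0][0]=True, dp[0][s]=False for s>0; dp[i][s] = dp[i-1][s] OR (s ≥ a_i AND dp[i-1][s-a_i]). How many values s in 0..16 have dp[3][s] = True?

8

i\s   0   1   2   3   4   5   6   7   8   9  10  11  12  13  14  15  16
  0   T   F   F   F   F   F   F   F   F   F   F   F   F   F   F   F   F
  1   T   F   F   F   T   F   F   F   F   F   F   F   F   F   F   F   F
  2   T   F   T   F   T   F   T   F   F   F   F   F   F   F   F   F   F
  3   T   F   T   T   T   T   T   T   F   T   F   F   F   F   F   F   F
  4   T   F   T   T   T   T   T   T   T   T   T   T   T   T   T   T   F
  5   T   F   T   T   T   T   T   T   T   T   T   T   T   T   T   T   T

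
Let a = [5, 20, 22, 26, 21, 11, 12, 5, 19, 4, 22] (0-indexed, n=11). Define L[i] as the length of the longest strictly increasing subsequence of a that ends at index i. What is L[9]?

   i    0    1    2    3    4    5    6    7    8    9   10
a[i]    5   20   22   26   21   11   12    5   19    4   22
L[i]    1    2    3    4    3    2    3    1    4    1    5

1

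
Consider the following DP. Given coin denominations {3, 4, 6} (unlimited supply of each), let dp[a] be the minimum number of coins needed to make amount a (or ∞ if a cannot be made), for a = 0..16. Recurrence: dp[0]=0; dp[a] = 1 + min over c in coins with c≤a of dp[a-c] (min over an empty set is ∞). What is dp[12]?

 a  0  1  2  3  4  5  6  7  8  9 10 11 12 13 14 15 16
dp  0  -  -  1  1  -  1  2  2  2  2  3  2  3  3  3  3
(- denotes ∞ / unreachable)

2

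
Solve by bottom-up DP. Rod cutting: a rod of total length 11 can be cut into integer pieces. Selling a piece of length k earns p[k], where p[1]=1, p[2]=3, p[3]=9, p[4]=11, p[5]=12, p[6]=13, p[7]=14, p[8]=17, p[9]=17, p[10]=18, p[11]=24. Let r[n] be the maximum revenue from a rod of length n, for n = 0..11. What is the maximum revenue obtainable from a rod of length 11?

   n    0    1    2    3    4    5    6    7    8    9   10   11
r[n]    0    1    3    9   11   12   18   20   22   27   29   31

31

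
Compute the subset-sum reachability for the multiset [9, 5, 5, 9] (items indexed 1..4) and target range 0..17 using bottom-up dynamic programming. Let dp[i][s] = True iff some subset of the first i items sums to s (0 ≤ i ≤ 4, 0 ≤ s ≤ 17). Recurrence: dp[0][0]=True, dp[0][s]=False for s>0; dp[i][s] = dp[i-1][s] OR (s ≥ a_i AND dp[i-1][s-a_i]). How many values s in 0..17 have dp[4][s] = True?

5

i\s   0   1   2   3   4   5   6   7   8   9  10  11  12  13  14  15  16  17
  0   T   F   F   F   F   F   F   F   F   F   F   F   F   F   F   F   F   F
  1   T   F   F   F   F   F   F   F   F   T   F   F   F   F   F   F   F   F
  2   T   F   F   F   F   T   F   F   F   T   F   F   F   F   T   F   F   F
  3   T   F   F   F   F   T   F   F   F   T   T   F   F   F   T   F   F   F
  4   T   F   F   F   F   T   F   F   F   T   T   F   F   F   T   F   F   F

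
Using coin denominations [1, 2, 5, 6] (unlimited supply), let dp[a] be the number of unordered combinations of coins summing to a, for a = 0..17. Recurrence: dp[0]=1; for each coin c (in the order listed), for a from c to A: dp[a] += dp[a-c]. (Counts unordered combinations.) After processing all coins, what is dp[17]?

after  coin     0     1     2     3     4     5     6     7     8     9    10    11    12    13    14    15    16    17
          1     1     1     1     1     1     1     1     1     1     1     1     1     1     1     1     1     1     1
          2     1     1     2     2     3     3     4     4     5     5     6     6     7     7     8     8     9     9
          5     1     1     2     2     3     4     5     6     7     8    10    11    13    14    16    18    20    22
          6     1     1     2     2     3     4     6     7     9    10    13    15    19    21    25    28    33    37

37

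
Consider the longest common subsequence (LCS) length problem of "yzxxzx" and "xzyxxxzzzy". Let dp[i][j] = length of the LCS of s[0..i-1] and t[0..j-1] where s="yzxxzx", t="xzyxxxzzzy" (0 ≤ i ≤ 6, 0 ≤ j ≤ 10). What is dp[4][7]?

3

   ''  x  z  y  x  x  x  z  z  z  y
''  0  0  0  0  0  0  0  0  0  0  0
 y  0  0  0  1  1  1  1  1  1  1  1
 z  0  0  1  1  1  1  1  2  2  2  2
 x  0  1  1  1  2  2  2  2  2  2  2
 x  0  1  1  1  2  3  3  3  3  3  3
 z  0  1  2  2  2  3  3  4  4  4  4
 x  0  1  2  2  3  3  4  4  4  4  4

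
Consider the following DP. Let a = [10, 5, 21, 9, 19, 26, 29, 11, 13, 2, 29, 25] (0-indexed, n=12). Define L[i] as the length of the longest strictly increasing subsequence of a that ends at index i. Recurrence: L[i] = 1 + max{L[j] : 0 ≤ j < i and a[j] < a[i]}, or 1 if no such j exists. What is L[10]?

   i    0    1    2    3    4    5    6    7    8    9   10   11
a[i]   10    5   21    9   19   26   29   11   13    2   29   25
L[i]    1    1    2    2    3    4    5    3    4    1    5    5

5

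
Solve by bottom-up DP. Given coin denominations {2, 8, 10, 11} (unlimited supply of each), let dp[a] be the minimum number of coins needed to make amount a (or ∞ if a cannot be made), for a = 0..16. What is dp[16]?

 a  0  1  2  3  4  5  6  7  8  9 10 11 12 13 14 15 16
dp  0  -  1  -  2  -  3  -  1  -  1  1  2  2  3  3  2
(- denotes ∞ / unreachable)

2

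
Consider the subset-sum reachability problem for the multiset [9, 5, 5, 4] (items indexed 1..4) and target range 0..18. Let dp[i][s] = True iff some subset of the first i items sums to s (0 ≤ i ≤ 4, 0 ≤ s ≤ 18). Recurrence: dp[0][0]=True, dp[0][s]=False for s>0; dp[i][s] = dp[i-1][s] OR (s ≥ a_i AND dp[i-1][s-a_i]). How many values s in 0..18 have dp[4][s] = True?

8

i\s   0   1   2   3   4   5   6   7   8   9  10  11  12  13  14  15  16  17  18
  0   T   F   F   F   F   F   F   F   F   F   F   F   F   F   F   F   F   F   F
  1   T   F   F   F   F   F   F   F   F   T   F   F   F   F   F   F   F   F   F
  2   T   F   F   F   F   T   F   F   F   T   F   F   F   F   T   F   F   F   F
  3   T   F   F   F   F   T   F   F   F   T   T   F   F   F   T   F   F   F   F
  4   T   F   F   F   T   T   F   F   F   T   T   F   F   T   T   F   F   F   T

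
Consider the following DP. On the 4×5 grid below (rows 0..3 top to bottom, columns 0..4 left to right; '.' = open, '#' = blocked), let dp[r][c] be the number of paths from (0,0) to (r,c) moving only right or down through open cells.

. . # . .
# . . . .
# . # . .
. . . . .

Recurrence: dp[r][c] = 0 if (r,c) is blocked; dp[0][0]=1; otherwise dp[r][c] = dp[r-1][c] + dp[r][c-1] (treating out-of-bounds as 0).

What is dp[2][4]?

2

r\c   0   1   2   3   4
  0   1   1   0   0   0
  1   0   1   1   1   1
  2   0   1   0   1   2
  3   0   1   1   2   4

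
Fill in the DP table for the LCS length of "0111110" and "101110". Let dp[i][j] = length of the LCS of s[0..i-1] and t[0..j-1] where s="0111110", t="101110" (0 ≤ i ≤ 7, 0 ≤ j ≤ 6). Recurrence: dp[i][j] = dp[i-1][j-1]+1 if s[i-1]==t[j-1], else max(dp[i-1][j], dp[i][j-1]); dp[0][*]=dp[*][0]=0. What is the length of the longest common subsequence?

5

   ''  1  0  1  1  1  0
''  0  0  0  0  0  0  0
 0  0  0  1  1  1  1  1
 1  0  1  1  2  2  2  2
 1  0  1  1  2  3  3  3
 1  0  1  1  2  3  4  4
 1  0  1  1  2  3  4  4
 1  0  1  1  2  3  4  4
 0  0  1  2  2  3  4  5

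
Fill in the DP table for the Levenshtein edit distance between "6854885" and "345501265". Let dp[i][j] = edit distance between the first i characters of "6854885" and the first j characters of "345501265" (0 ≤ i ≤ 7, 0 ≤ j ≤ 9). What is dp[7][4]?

5

   ''  3  4  5  5  0  1  2  6  5
''  0  1  2  3  4  5  6  7  8  9
 6  1  1  2  3  4  5  6  7  7  8
 8  2  2  2  3  4  5  6  7  8  8
 5  3  3  3  2  3  4  5  6  7  8
 4  4  4  3  3  3  4  5  6  7  8
 8  5  5  4  4  4  4  5  6  7  8
 8  6  6  5  5  5  5  5  6  7  8
 5  7  7  6  5  5  6  6  6  7  7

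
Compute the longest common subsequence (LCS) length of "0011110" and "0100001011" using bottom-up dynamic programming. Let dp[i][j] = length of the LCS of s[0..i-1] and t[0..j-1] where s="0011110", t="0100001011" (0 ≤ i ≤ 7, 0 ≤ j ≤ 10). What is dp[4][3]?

   ''  0  1  0  0  0  0  1  0  1  1
''  0  0  0  0  0  0  0  0  0  0  0
 0  0  1  1  1  1  1  1  1  1  1  1
 0  0  1  1  2  2  2  2  2  2  2  2
 1  0  1  2  2  2  2  2  3  3  3  3
 1  0  1  2  2  2  2  2  3  3  4  4
 1  0  1  2  2  2  2  2  3  3  4  5
 1  0  1  2  2  2  2  2  3  3  4  5
 0  0  1  2  3  3  3  3  3  4  4  5

2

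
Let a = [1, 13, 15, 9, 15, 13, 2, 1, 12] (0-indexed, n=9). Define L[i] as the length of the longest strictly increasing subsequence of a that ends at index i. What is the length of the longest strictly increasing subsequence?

   i    0    1    2    3    4    5    6    7    8
a[i]    1   13   15    9   15   13    2    1   12
L[i]    1    2    3    2    3    3    2    1    3

3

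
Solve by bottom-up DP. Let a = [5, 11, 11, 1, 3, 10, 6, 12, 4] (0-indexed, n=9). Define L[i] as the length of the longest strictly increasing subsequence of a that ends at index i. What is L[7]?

   i    0    1    2    3    4    5    6    7    8
a[i]    5   11   11    1    3   10    6   12    4
L[i]    1    2    2    1    2    3    3    4    3

4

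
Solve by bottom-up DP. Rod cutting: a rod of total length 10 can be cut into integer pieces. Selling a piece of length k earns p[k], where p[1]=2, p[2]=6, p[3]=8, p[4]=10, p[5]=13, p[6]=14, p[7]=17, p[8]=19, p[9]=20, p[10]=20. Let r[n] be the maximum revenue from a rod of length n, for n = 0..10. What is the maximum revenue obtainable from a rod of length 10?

   n    0    1    2    3    4    5    6    7    8    9   10
r[n]    0    2    6    8   12   14   18   20   24   26   30

30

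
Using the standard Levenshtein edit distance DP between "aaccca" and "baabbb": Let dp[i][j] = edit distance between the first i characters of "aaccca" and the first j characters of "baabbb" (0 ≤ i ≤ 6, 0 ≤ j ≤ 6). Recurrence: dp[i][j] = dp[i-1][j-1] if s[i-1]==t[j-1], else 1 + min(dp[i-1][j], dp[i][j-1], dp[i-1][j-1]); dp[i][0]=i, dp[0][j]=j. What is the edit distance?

   ''  b  a  a  b  b  b
''  0  1  2  3  4  5  6
 a  1  1  1  2  3  4  5
 a  2  2  1  1  2  3  4
 c  3  3  2  2  2  3  4
 c  4  4  3  3  3  3  4
 c  5  5  4  4  4  4  4
 a  6  6  5  4  5  5  5

5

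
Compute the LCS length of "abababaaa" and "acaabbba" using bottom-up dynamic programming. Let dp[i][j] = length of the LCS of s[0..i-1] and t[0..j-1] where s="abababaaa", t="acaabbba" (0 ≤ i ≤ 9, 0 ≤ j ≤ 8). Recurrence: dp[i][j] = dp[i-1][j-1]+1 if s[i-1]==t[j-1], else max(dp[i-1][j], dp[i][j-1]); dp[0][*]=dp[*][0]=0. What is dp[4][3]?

2

   ''  a  c  a  a  b  b  b  a
''  0  0  0  0  0  0  0  0  0
 a  0  1  1  1  1  1  1  1  1
 b  0  1  1  1  1  2  2  2  2
 a  0  1  1  2  2  2  2  2  3
 b  0  1  1  2  2  3  3  3  3
 a  0  1  1  2  3  3  3  3  4
 b  0  1  1  2  3  4  4  4  4
 a  0  1  1  2  3  4  4  4  5
 a  0  1  1  2  3  4  4  4  5
 a  0  1  1  2  3  4  4  4  5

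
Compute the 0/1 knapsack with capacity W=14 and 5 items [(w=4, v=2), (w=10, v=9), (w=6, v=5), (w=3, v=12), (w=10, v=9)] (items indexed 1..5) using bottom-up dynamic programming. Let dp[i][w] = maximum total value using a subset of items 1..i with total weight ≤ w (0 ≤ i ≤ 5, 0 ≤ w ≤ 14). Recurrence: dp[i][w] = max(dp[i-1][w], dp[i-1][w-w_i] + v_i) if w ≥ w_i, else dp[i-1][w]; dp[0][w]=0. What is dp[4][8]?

i\w   0   1   2   3   4   5   6   7   8   9  10  11  12  13  14
  0   0   0   0   0   0   0   0   0   0   0   0   0   0   0   0
  1   0   0   0   0   2   2   2   2   2   2   2   2   2   2   2
  2   0   0   0   0   2   2   2   2   2   2   9   9   9   9  11
  3   0   0   0   0   2   2   5   5   5   5   9   9   9   9  11
  4   0   0   0  12  12  12  12  14  14  17  17  17  17  21  21
  5   0   0   0  12  12  12  12  14  14  17  17  17  17  21  21

14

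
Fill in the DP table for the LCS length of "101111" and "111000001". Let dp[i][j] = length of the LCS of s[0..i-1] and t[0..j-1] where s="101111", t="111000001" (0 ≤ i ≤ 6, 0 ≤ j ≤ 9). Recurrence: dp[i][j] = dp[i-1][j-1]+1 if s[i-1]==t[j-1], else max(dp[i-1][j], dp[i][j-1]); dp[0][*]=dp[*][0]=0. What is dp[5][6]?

   ''  1  1  1  0  0  0  0  0  1
''  0  0  0  0  0  0  0  0  0  0
 1  0  1  1  1  1  1  1  1  1  1
 0  0  1  1  1  2  2  2  2  2  2
 1  0  1  2  2  2  2  2  2  2  3
 1  0  1  2  3  3  3  3  3  3  3
 1  0  1  2  3  3  3  3  3  3  4
 1  0  1  2  3  3  3  3  3  3  4

3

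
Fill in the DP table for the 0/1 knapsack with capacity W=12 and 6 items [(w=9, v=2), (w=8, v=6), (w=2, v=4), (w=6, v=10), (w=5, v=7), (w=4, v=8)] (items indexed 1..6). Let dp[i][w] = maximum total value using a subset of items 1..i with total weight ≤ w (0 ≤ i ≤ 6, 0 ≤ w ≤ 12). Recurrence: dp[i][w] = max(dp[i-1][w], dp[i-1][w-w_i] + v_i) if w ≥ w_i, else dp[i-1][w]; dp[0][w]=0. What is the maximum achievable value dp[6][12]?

i\w   0   1   2   3   4   5   6   7   8   9  10  11  12
  0   0   0   0   0   0   0   0   0   0   0   0   0   0
  1   0   0   0   0   0   0   0   0   0   2   2   2   2
  2   0   0   0   0   0   0   0   0   6   6   6   6   6
  3   0   0   4   4   4   4   4   4   6   6  10  10  10
  4   0   0   4   4   4   4  10  10  14  14  14  14  14
  5   0   0   4   4   4   7  10  11  14  14  14  17  17
  6   0   0   4   4   8   8  12  12  14  15  18  19  22

22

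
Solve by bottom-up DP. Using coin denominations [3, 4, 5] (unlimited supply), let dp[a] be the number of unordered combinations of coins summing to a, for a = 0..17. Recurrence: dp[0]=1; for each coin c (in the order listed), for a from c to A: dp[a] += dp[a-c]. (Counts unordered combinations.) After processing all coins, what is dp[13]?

after  coin     0     1     2     3     4     5     6     7     8     9    10    11    12    13    14    15    16    17
          3     1     0     0     1     0     0     1     0     0     1     0     0     1     0     0     1     0     0
          4     1     0     0     1     1     0     1     1     1     1     1     1     2     1     1     2     2     1
          5     1     0     0     1     1     1     1     1     2     2     2     2     3     3     3     4     4     4

3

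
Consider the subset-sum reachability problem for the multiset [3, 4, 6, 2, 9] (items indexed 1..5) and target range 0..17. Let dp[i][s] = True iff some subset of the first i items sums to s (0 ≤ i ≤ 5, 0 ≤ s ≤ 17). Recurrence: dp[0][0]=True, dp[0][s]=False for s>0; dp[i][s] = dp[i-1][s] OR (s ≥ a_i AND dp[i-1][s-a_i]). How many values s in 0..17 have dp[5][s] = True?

17

i\s   0   1   2   3   4   5   6   7   8   9  10  11  12  13  14  15  16  17
  0   T   F   F   F   F   F   F   F   F   F   F   F   F   F   F   F   F   F
  1   T   F   F   T   F   F   F   F   F   F   F   F   F   F   F   F   F   F
  2   T   F   F   T   T   F   F   T   F   F   F   F   F   F   F   F   F   F
  3   T   F   F   T   T   F   T   T   F   T   T   F   F   T   F   F   F   F
  4   T   F   T   T   T   T   T   T   T   T   T   T   T   T   F   T   F   F
  5   T   F   T   T   T   T   T   T   T   T   T   T   T   T   T   T   T   T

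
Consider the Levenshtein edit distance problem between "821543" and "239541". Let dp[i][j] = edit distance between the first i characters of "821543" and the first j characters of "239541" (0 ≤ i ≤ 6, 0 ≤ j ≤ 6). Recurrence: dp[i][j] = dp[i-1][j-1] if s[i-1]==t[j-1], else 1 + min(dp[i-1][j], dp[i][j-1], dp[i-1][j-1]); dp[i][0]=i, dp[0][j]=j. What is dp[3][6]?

   ''  2  3  9  5  4  1
''  0  1  2  3  4  5  6
 8  1  1  2  3  4  5  6
 2  2  1  2  3  4  5  6
 1  3  2  2  3  4  5  5
 5  4  3  3  3  3  4  5
 4  5  4  4  4  4  3  4
 3  6  5  4  5  5  4  4

5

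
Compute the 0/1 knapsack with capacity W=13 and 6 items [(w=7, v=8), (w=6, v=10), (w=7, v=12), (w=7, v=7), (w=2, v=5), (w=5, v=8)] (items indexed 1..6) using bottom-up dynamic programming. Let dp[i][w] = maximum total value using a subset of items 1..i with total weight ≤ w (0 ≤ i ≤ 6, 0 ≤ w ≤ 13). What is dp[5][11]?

i\w   0   1   2   3   4   5   6   7   8   9  10  11  12  13
  0   0   0   0   0   0   0   0   0   0   0   0   0   0   0
  1   0   0   0   0   0   0   0   8   8   8   8   8   8   8
  2   0   0   0   0   0   0  10  10  10  10  10  10  10  18
  3   0   0   0   0   0   0  10  12  12  12  12  12  12  22
  4   0   0   0   0   0   0  10  12  12  12  12  12  12  22
  5   0   0   5   5   5   5  10  12  15  17  17  17  17  22
  6   0   0   5   5   5   8  10  13  15  17  17  18  20  23

17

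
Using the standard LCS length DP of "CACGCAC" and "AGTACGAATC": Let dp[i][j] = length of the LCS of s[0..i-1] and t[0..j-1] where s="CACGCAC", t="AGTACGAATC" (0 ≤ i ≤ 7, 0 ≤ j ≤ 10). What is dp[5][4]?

   ''  A  G  T  A  C  G  A  A  T  C
''  0  0  0  0  0  0  0  0  0  0  0
 C  0  0  0  0  0  1  1  1  1  1  1
 A  0  1  1  1  1  1  1  2  2  2  2
 C  0  1  1  1  1  2  2  2  2  2  3
 G  0  1  2  2  2  2  3  3  3  3  3
 C  0  1  2  2  2  3  3  3  3  3  4
 A  0  1  2  2  3  3  3  4  4  4  4
 C  0  1  2  2  3  4  4  4  4  4  5

2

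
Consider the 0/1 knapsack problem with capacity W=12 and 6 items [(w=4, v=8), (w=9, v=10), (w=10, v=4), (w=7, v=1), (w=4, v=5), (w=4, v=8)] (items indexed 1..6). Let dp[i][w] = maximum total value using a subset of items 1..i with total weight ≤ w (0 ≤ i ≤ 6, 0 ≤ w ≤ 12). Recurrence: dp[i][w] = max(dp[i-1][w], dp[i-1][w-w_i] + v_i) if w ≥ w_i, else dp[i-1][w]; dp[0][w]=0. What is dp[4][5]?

8

i\w   0   1   2   3   4   5   6   7   8   9  10  11  12
  0   0   0   0   0   0   0   0   0   0   0   0   0   0
  1   0   0   0   0   8   8   8   8   8   8   8   8   8
  2   0   0   0   0   8   8   8   8   8  10  10  10  10
  3   0   0   0   0   8   8   8   8   8  10  10  10  10
  4   0   0   0   0   8   8   8   8   8  10  10  10  10
  5   0   0   0   0   8   8   8   8  13  13  13  13  13
  6   0   0   0   0   8   8   8   8  16  16  16  16  21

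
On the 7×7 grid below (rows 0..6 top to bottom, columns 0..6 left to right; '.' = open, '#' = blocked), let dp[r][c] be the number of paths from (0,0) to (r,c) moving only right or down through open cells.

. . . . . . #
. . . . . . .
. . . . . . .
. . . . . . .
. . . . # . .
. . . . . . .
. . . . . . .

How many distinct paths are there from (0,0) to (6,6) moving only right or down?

503

r\c   0   1   2   3   4   5   6
  0   1   1   1   1   1   1   0
  1   1   2   3   4   5   6   6
  2   1   3   6  10  15  21  27
  3   1   4  10  20  35  56  83
  4   1   5  15  35   0  56 139
  5   1   6  21  56  56 112 251
  6   1   7  28  84 140 252 503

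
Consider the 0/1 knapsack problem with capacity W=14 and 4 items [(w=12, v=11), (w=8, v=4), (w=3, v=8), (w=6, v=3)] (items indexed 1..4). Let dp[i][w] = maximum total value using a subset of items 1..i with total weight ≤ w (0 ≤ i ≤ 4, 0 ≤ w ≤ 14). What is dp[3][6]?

8

i\w   0   1   2   3   4   5   6   7   8   9  10  11  12  13  14
  0   0   0   0   0   0   0   0   0   0   0   0   0   0   0   0
  1   0   0   0   0   0   0   0   0   0   0   0   0  11  11  11
  2   0   0   0   0   0   0   0   0   4   4   4   4  11  11  11
  3   0   0   0   8   8   8   8   8   8   8   8  12  12  12  12
  4   0   0   0   8   8   8   8   8   8  11  11  12  12  12  12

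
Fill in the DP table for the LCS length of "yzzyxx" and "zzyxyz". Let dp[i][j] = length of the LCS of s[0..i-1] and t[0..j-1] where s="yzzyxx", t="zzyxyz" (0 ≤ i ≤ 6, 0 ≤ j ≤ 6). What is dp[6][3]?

3

   ''  z  z  y  x  y  z
''  0  0  0  0  0  0  0
 y  0  0  0  1  1  1  1
 z  0  1  1  1  1  1  2
 z  0  1  2  2  2  2  2
 y  0  1  2  3  3  3  3
 x  0  1  2  3  4  4  4
 x  0  1  2  3  4  4  4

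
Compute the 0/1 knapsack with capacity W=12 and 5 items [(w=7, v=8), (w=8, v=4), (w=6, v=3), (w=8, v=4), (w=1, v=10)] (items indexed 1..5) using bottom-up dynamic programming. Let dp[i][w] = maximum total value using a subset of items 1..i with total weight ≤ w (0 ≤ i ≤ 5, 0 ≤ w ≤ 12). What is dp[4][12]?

i\w   0   1   2   3   4   5   6   7   8   9  10  11  12
  0   0   0   0   0   0   0   0   0   0   0   0   0   0
  1   0   0   0   0   0   0   0   8   8   8   8   8   8
  2   0   0   0   0   0   0   0   8   8   8   8   8   8
  3   0   0   0   0   0   0   3   8   8   8   8   8   8
  4   0   0   0   0   0   0   3   8   8   8   8   8   8
  5   0  10  10  10  10  10  10  13  18  18  18  18  18

8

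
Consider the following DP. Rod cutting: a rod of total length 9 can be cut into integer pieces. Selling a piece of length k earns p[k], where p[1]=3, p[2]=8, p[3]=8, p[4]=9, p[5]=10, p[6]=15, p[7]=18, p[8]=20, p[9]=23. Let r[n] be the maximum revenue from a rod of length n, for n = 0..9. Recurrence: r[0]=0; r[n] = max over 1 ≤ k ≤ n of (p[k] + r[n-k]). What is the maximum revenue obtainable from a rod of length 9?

   n    0    1    2    3    4    5    6    7    8    9
r[n]    0    3    8   11   16   19   24   27   32   35

35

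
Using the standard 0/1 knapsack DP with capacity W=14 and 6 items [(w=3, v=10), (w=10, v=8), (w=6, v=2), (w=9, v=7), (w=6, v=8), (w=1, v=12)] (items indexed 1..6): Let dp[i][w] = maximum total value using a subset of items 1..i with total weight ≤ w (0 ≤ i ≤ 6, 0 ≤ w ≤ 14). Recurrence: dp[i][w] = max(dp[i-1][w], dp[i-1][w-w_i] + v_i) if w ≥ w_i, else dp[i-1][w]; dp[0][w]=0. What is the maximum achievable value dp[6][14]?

i\w   0   1   2   3   4   5   6   7   8   9  10  11  12  13  14
  0   0   0   0   0   0   0   0   0   0   0   0   0   0   0   0
  1   0   0   0  10  10  10  10  10  10  10  10  10  10  10  10
  2   0   0   0  10  10  10  10  10  10  10  10  10  10  18  18
  3   0   0   0  10  10  10  10  10  10  12  12  12  12  18  18
  4   0   0   0  10  10  10  10  10  10  12  12  12  17  18  18
  5   0   0   0  10  10  10  10  10  10  18  18  18  18  18  18
  6   0  12  12  12  22  22  22  22  22  22  30  30  30  30  30

30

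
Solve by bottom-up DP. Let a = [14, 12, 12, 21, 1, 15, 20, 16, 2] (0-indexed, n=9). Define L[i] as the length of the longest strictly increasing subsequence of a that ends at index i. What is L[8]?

   i    0    1    2    3    4    5    6    7    8
a[i]   14   12   12   21    1   15   20   16    2
L[i]    1    1    1    2    1    2    3    3    2

2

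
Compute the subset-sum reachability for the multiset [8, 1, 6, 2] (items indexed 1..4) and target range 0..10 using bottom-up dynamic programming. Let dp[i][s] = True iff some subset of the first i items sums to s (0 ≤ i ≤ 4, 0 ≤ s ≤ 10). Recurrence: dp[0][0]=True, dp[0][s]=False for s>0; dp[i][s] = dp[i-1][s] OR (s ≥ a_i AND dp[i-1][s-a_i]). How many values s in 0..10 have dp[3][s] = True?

6

i\s   0   1   2   3   4   5   6   7   8   9  10
  0   T   F   F   F   F   F   F   F   F   F   F
  1   T   F   F   F   F   F   F   F   T   F   F
  2   T   T   F   F   F   F   F   F   T   T   F
  3   T   T   F   F   F   F   T   T   T   T   F
  4   T   T   T   T   F   F   T   T   T   T   T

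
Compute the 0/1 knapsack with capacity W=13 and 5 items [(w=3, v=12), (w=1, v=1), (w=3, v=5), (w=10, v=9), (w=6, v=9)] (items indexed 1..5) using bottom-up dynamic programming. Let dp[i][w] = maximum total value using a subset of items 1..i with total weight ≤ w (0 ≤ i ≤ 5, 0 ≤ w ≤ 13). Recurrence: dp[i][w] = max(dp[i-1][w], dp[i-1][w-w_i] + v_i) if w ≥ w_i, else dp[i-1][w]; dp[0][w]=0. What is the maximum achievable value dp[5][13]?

27

i\w   0   1   2   3   4   5   6   7   8   9  10  11  12  13
  0   0   0   0   0   0   0   0   0   0   0   0   0   0   0
  1   0   0   0  12  12  12  12  12  12  12  12  12  12  12
  2   0   1   1  12  13  13  13  13  13  13  13  13  13  13
  3   0   1   1  12  13  13  17  18  18  18  18  18  18  18
  4   0   1   1  12  13  13  17  18  18  18  18  18  18  21
  5   0   1   1  12  13  13  17  18  18  21  22  22  26  27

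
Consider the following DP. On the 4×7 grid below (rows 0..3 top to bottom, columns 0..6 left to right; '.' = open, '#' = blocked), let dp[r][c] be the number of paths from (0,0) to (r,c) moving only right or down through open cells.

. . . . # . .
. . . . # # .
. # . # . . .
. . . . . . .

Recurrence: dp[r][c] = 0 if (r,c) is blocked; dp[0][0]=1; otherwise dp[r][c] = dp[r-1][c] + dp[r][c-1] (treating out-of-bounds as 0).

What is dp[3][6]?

r\c   0   1   2   3   4   5   6
  0   1   1   1   1   0   0   0
  1   1   2   3   4   0   0   0
  2   1   0   3   0   0   0   0
  3   1   1   4   4   4   4   4

4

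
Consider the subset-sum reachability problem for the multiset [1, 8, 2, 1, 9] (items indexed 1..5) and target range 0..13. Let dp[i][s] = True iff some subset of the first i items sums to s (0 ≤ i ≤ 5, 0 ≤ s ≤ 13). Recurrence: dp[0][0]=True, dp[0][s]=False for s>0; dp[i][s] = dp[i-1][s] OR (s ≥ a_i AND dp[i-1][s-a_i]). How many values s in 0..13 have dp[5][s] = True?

i\s   0   1   2   3   4   5   6   7   8   9  10  11  12  13
  0   T   F   F   F   F   F   F   F   F   F   F   F   F   F
  1   T   T   F   F   F   F   F   F   F   F   F   F   F   F
  2   T   T   F   F   F   F   F   F   T   T   F   F   F   F
  3   T   T   T   T   F   F   F   F   T   T   T   T   F   F
  4   T   T   T   T   T   F   F   F   T   T   T   T   T   F
  5   T   T   T   T   T   F   F   F   T   T   T   T   T   T

11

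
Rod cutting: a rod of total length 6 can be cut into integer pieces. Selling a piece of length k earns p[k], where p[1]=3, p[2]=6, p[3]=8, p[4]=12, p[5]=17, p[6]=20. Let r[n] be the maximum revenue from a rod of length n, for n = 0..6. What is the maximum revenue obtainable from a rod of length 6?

   n    0    1    2    3    4    5    6
r[n]    0    3    6    9   12   17   20

20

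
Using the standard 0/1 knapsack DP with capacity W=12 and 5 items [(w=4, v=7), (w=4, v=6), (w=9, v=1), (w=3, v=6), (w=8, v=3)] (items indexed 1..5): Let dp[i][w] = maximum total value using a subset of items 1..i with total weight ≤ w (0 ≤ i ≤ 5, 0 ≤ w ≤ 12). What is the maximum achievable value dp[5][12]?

i\w   0   1   2   3   4   5   6   7   8   9  10  11  12
  0   0   0   0   0   0   0   0   0   0   0   0   0   0
  1   0   0   0   0   7   7   7   7   7   7   7   7   7
  2   0   0   0   0   7   7   7   7  13  13  13  13  13
  3   0   0   0   0   7   7   7   7  13  13  13  13  13
  4   0   0   0   6   7   7   7  13  13  13  13  19  19
  5   0   0   0   6   7   7   7  13  13  13  13  19  19

19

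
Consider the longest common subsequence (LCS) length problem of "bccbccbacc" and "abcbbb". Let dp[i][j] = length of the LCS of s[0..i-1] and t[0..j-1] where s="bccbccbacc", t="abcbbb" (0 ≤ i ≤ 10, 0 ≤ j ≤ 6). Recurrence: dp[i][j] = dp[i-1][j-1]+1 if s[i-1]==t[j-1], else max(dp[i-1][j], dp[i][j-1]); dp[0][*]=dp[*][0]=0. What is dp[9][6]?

   ''  a  b  c  b  b  b
''  0  0  0  0  0  0  0
 b  0  0  1  1  1  1  1
 c  0  0  1  2  2  2  2
 c  0  0  1  2  2  2  2
 b  0  0  1  2  3  3  3
 c  0  0  1  2  3  3  3
 c  0  0  1  2  3  3  3
 b  0  0  1  2  3  4  4
 a  0  1  1  2  3  4  4
 c  0  1  1  2  3  4  4
 c  0  1  1  2  3  4  4

4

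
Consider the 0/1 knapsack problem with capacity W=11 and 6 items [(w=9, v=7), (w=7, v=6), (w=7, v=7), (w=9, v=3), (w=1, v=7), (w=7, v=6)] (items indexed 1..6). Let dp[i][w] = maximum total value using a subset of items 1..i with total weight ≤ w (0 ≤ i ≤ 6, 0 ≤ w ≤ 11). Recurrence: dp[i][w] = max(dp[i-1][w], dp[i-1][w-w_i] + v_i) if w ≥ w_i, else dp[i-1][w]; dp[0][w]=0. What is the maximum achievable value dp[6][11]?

14

i\w   0   1   2   3   4   5   6   7   8   9  10  11
  0   0   0   0   0   0   0   0   0   0   0   0   0
  1   0   0   0   0   0   0   0   0   0   7   7   7
  2   0   0   0   0   0   0   0   6   6   7   7   7
  3   0   0   0   0   0   0   0   7   7   7   7   7
  4   0   0   0   0   0   0   0   7   7   7   7   7
  5   0   7   7   7   7   7   7   7  14  14  14  14
  6   0   7   7   7   7   7   7   7  14  14  14  14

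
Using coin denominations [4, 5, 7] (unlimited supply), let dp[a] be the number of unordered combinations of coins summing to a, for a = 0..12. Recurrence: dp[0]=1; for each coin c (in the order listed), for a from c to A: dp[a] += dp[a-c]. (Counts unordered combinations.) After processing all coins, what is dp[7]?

after  coin     0     1     2     3     4     5     6     7     8     9    10    11    12
          4     1     0     0     0     1     0     0     0     1     0     0     0     1
          5     1     0     0     0     1     1     0     0     1     1     1     0     1
          7     1     0     0     0     1     1     0     1     1     1     1     1     2

1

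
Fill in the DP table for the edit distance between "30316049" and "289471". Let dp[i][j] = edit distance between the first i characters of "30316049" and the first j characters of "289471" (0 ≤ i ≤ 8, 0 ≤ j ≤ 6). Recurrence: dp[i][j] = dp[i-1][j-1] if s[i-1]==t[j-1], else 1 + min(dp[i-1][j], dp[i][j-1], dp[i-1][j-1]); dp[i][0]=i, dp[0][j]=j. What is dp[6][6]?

6

   ''  2  8  9  4  7  1
''  0  1  2  3  4  5  6
 3  1  1  2  3  4  5  6
 0  2  2  2  3  4  5  6
 3  3  3  3  3  4  5  6
 1  4  4  4  4  4  5  5
 6  5  5  5  5  5  5  6
 0  6  6  6  6  6  6  6
 4  7  7  7  7  6  7  7
 9  8  8  8  7  7  7  8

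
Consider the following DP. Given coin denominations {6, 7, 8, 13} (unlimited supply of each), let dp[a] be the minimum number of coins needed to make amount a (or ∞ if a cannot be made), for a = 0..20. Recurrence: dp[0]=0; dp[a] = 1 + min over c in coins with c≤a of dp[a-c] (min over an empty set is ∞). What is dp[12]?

2

 a  0  1  2  3  4  5  6  7  8  9 10 11 12 13 14 15 16 17 18 19 20
dp  0  -  -  -  -  -  1  1  1  -  -  -  2  1  2  2  2  -  3  2  2
(- denotes ∞ / unreachable)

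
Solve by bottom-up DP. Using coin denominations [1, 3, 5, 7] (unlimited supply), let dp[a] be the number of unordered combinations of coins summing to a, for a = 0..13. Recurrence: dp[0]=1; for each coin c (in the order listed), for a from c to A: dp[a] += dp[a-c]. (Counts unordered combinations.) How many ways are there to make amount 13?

14

after  coin     0     1     2     3     4     5     6     7     8     9    10    11    12    13
          1     1     1     1     1     1     1     1     1     1     1     1     1     1     1
          3     1     1     1     2     2     2     3     3     3     4     4     4     5     5
          5     1     1     1     2     2     3     4     4     5     6     7     8     9    10
          7     1     1     1     2     2     3     4     5     6     7     9    10    12    14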